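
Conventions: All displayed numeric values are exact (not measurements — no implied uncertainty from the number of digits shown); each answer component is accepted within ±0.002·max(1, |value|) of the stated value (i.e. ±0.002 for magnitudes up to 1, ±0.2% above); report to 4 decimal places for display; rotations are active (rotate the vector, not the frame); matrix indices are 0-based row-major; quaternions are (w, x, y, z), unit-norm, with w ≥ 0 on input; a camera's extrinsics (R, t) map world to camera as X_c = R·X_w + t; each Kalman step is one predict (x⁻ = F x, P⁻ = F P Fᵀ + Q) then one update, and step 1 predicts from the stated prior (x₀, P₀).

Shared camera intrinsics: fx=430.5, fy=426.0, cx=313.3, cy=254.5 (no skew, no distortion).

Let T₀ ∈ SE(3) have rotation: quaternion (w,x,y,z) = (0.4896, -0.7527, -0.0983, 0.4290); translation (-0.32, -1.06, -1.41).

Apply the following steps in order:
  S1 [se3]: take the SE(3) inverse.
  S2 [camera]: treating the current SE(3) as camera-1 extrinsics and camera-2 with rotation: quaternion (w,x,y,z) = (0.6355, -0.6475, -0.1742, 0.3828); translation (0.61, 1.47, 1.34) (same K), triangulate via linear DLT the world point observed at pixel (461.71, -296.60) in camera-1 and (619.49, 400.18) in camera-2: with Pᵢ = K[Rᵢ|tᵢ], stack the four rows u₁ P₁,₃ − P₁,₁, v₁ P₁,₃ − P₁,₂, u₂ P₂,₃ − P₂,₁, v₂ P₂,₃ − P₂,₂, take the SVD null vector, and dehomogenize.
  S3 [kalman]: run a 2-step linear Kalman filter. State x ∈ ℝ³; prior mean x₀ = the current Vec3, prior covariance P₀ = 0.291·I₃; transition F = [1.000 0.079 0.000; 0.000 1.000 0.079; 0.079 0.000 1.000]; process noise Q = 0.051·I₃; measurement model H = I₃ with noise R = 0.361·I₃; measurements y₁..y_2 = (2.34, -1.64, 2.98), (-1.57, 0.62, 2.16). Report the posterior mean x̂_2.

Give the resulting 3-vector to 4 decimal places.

result = (-0.0097, -0.2352, 1.4452)

after S1 (invert_se3): R=[0.6126 0.5681 -0.5496; -0.2721 -0.5012 -0.8214; -0.7421 0.6527 -0.1525], t=(0.0233, -1.7766, 0.2394)
after S2 (triangulate): (-0.4287, -0.1504, -0.9721)
after S3 (kf_track): (-0.0097, -0.2352, 1.4452)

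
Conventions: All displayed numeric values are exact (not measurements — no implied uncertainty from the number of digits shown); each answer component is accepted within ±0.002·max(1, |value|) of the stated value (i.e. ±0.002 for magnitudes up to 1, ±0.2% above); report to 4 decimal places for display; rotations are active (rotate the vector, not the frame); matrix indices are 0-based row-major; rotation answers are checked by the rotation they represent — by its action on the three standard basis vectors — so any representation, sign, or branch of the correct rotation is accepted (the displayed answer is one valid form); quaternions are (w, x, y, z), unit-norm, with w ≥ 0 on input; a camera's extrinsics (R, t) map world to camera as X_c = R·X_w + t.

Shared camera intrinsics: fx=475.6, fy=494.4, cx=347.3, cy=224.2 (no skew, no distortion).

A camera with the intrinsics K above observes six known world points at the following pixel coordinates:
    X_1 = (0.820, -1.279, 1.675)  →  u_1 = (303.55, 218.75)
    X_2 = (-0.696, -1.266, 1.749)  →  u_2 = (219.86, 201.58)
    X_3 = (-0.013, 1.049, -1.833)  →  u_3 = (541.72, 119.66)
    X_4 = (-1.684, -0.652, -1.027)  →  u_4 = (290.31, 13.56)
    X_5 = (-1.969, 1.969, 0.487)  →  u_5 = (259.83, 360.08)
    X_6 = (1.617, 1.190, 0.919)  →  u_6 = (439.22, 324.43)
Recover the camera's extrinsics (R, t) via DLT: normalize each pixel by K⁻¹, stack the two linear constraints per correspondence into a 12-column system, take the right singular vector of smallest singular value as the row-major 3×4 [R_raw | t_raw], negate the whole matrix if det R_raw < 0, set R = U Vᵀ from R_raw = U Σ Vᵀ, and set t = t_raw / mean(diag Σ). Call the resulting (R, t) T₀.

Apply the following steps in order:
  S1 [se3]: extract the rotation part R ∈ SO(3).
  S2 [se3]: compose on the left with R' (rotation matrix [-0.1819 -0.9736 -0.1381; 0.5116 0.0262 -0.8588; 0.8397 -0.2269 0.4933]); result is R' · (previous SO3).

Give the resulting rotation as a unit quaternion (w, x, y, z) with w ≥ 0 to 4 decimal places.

rotation (quat) = (0.4620, 0.2927, -0.8018, 0.2411)

source (pnp_recover): camera pose = R=[0.6875 0.3928 -0.6107; 0.1847 0.7188 0.6702; 0.7023 -0.5736 0.4216], t=(0.2500, -0.4400, 5.7200)
after S1 (rot_of_se3): [0.6875 0.3928 -0.6107; 0.1847 0.7188 0.6702; 0.7023 -0.5736 0.4216]
after S2 (compose_so3): [-0.4019 -0.6920 -0.5996; -0.2465 0.7124 -0.6570; 0.8819 -0.1162 -0.4569]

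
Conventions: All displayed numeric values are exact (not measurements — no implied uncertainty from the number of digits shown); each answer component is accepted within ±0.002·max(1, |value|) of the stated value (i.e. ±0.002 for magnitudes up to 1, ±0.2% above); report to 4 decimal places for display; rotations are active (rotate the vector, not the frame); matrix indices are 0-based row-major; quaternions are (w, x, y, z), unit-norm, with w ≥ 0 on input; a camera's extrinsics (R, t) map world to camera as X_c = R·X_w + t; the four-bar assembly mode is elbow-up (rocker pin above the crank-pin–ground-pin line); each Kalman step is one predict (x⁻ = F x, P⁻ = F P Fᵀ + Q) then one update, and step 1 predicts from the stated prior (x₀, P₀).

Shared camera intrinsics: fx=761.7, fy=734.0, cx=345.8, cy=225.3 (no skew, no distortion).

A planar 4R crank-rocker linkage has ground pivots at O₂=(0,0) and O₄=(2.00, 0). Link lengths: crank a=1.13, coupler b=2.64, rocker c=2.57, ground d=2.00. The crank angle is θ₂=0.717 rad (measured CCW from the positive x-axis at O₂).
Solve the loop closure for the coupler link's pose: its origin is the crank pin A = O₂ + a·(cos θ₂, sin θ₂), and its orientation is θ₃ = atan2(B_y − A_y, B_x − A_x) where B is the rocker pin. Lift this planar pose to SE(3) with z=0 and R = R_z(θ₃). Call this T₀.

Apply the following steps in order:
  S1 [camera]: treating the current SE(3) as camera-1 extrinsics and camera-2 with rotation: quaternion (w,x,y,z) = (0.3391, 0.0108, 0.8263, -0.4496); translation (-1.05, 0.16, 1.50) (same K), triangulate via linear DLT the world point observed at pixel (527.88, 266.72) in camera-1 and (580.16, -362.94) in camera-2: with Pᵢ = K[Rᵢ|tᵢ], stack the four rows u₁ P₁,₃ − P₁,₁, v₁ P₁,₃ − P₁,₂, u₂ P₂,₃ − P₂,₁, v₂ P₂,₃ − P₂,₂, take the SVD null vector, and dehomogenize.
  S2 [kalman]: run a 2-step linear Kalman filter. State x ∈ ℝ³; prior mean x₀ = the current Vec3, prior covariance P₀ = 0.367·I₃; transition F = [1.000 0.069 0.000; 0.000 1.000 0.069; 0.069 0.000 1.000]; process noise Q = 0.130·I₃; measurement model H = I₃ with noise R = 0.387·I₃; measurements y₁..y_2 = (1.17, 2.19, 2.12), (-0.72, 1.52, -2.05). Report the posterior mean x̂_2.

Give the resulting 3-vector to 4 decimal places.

source (fourbar_fk): coupler pose = R=[0.7763 -0.6304 0.0000; 0.6304 0.7763 0.0000; 0.0000 0.0000 1.0000], t=(0.8518, 0.7426, 0.0000)
after S1 (triangulate): (-0.7264, -0.2342, 1.8220)
after S2 (kf_track): (-0.1596, 1.3575, 0.0909)

result = (-0.1596, 1.3575, 0.0909)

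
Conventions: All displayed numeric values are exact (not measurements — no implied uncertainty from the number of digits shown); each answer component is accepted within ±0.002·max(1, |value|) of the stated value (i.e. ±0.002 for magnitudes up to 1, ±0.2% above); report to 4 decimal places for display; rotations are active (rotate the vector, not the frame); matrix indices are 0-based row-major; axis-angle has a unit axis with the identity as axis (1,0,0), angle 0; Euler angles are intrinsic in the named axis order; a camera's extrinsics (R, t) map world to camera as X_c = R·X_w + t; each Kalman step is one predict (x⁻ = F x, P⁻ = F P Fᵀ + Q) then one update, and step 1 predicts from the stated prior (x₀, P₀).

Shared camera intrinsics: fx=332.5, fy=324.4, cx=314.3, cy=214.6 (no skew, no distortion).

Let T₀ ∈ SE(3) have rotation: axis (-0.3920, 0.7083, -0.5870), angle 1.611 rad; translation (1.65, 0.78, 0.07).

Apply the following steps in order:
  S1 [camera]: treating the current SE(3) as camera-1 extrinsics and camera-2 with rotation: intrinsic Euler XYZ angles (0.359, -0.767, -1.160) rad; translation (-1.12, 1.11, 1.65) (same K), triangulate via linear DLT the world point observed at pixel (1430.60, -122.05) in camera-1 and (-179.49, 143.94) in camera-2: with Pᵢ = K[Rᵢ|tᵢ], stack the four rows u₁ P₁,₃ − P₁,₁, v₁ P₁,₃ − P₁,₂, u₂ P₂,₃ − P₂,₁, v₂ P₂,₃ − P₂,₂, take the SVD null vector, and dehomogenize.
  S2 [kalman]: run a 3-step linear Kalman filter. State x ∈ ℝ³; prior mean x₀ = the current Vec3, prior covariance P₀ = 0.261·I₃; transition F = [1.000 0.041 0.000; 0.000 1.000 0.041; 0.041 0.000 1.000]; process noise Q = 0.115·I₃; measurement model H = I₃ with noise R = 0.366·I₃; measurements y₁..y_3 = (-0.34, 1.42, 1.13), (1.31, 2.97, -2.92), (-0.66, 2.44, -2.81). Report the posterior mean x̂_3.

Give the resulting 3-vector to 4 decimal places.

result = (0.1826, 1.8365, -1.6099)

after S1 (triangulate): (1.0916, -1.0304, 0.8586)
after S2 (kf_track): (0.1826, 1.8365, -1.6099)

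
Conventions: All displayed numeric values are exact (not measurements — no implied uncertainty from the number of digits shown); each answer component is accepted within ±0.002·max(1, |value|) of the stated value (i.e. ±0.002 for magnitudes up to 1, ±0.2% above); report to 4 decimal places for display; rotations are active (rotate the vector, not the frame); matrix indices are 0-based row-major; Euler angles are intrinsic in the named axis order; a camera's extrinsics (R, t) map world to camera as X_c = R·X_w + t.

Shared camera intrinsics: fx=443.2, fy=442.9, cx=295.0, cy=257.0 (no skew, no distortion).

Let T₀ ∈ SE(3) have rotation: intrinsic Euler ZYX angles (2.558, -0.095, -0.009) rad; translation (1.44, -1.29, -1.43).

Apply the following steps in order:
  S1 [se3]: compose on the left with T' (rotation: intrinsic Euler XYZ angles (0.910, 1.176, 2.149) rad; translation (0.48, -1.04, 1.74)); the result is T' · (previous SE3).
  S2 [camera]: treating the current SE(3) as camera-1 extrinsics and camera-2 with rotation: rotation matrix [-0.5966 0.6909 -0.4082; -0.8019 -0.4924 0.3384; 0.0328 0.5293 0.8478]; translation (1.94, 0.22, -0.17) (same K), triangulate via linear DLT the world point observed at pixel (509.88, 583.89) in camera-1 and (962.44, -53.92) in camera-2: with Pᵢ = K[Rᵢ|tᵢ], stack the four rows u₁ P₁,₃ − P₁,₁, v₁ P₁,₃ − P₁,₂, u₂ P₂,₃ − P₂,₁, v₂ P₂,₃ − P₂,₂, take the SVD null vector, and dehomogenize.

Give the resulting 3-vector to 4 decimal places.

after S1 (compose_se3): R=[0.0855 0.3763 0.9225; -0.6437 0.7276 -0.2372; -0.7605 -0.5735 0.3044], t=(-0.7272, 0.7808, 2.7450)
after S2 (triangulate): (0.9232, 1.4912, 0.8554)

result = (0.9232, 1.4912, 0.8554)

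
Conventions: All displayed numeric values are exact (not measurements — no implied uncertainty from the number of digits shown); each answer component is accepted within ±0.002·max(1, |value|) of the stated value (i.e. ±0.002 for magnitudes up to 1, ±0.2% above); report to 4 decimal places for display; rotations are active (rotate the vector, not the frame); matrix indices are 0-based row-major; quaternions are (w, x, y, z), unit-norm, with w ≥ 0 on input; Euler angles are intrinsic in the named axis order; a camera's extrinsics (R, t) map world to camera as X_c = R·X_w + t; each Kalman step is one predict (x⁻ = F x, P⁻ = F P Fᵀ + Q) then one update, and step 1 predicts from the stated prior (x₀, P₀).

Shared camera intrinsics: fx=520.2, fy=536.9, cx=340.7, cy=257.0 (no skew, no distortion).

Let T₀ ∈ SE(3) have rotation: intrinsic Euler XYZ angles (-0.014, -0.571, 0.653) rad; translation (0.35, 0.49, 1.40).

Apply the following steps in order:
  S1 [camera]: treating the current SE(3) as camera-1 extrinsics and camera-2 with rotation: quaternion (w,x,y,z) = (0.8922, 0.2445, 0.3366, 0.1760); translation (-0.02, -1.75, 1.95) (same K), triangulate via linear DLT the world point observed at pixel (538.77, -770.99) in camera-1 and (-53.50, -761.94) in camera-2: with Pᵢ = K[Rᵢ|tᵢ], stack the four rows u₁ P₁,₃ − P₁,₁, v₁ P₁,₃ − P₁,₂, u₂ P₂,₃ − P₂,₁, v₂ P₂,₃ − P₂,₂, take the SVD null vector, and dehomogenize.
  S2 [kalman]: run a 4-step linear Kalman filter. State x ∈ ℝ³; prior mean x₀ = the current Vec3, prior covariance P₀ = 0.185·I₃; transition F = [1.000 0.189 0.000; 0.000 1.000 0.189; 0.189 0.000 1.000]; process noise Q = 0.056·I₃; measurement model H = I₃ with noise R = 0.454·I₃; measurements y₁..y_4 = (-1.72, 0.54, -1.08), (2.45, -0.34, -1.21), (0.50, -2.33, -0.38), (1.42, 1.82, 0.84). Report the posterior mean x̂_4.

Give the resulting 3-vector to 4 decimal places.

result = (0.4061, -0.1218, -0.1162)

after S1 (triangulate): (-1.4703, -1.1530, -0.5689)
after S2 (kf_track): (0.4061, -0.1218, -0.1162)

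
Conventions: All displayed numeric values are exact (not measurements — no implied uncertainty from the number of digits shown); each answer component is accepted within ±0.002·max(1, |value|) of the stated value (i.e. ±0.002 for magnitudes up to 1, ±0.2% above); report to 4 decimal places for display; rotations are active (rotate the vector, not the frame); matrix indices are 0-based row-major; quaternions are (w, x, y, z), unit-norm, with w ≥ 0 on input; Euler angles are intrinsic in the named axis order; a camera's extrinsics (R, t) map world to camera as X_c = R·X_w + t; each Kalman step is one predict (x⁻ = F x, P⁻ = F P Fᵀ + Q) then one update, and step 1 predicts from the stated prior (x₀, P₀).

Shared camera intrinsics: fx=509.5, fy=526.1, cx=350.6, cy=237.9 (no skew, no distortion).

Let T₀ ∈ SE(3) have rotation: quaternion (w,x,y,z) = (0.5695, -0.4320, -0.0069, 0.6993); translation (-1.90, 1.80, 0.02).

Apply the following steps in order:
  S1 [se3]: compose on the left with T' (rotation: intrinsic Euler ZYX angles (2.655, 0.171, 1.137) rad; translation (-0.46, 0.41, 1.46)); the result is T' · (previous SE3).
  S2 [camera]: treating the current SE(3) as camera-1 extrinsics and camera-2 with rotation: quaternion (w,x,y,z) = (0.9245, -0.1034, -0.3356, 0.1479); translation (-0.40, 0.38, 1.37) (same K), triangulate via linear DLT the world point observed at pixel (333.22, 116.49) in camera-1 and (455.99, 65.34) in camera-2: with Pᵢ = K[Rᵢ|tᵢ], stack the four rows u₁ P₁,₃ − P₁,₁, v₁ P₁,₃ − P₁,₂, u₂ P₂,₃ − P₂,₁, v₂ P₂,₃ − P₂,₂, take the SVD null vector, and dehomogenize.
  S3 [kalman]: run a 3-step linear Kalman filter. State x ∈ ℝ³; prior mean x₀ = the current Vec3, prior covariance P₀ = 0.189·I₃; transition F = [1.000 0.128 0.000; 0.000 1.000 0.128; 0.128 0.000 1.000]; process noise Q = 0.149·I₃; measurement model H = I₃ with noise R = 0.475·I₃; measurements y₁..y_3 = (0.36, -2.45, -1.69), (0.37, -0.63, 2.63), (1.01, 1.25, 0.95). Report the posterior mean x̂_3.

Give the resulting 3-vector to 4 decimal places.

after S1 (compose_se3): R=[-0.5016 0.6244 0.5987; -0.7283 -0.6783 0.0972; 0.4668 -0.3873 0.7950], t=(0.6027, -0.9876, 3.4011)
after S2 (triangulate): (-0.3048, -0.3861, -1.0079)
after S3 (kf_track): (0.4913, 0.0155, 0.7094)

result = (0.4913, 0.0155, 0.7094)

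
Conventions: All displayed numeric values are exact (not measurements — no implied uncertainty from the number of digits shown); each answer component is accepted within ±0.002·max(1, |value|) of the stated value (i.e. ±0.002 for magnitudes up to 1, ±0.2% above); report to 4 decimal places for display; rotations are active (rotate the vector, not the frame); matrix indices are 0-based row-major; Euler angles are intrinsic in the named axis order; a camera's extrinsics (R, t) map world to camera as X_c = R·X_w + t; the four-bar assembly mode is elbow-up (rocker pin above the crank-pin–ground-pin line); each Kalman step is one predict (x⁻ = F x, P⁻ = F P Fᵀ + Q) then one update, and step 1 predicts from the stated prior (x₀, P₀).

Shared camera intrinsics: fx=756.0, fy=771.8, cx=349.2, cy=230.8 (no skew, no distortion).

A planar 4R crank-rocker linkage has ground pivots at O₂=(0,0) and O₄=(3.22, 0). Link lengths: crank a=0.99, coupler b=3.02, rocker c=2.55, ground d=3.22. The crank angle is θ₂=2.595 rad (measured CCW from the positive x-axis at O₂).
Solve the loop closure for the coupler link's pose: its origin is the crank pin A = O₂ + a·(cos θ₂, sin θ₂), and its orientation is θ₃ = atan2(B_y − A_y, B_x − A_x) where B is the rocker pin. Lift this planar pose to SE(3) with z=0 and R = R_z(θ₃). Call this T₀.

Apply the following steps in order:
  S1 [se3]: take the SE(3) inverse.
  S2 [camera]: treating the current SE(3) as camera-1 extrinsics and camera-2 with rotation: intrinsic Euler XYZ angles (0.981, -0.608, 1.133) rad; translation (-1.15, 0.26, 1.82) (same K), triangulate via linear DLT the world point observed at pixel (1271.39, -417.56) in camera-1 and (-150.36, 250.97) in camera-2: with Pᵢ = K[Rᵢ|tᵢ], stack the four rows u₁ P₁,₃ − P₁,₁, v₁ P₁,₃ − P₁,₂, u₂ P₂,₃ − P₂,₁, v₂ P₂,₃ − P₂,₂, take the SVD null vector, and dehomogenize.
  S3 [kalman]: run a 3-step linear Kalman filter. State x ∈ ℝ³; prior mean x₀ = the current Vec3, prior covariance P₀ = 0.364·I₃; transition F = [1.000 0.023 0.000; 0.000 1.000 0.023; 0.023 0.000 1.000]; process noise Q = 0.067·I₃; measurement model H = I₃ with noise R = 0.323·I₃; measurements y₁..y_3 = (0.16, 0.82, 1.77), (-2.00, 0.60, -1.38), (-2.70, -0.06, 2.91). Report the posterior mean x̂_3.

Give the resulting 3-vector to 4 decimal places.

result = (-1.4623, 0.3636, 1.2274)

source (fourbar_fk): coupler pose = R=[0.8560 -0.5170 0.0000; 0.5170 0.8560 0.0000; 0.0000 0.0000 1.0000], t=(-0.8458, 0.5146, 0.0000)
after S1 (invert_se3): R=[0.8560 0.5170 0.0000; -0.5170 0.8560 0.0000; 0.0000 0.0000 1.0000], t=(0.4579, -0.8777, 0.0000)
after S2 (triangulate): (0.5375, 0.4319, 0.9356)
after S3 (kf_track): (-1.4623, 0.3636, 1.2274)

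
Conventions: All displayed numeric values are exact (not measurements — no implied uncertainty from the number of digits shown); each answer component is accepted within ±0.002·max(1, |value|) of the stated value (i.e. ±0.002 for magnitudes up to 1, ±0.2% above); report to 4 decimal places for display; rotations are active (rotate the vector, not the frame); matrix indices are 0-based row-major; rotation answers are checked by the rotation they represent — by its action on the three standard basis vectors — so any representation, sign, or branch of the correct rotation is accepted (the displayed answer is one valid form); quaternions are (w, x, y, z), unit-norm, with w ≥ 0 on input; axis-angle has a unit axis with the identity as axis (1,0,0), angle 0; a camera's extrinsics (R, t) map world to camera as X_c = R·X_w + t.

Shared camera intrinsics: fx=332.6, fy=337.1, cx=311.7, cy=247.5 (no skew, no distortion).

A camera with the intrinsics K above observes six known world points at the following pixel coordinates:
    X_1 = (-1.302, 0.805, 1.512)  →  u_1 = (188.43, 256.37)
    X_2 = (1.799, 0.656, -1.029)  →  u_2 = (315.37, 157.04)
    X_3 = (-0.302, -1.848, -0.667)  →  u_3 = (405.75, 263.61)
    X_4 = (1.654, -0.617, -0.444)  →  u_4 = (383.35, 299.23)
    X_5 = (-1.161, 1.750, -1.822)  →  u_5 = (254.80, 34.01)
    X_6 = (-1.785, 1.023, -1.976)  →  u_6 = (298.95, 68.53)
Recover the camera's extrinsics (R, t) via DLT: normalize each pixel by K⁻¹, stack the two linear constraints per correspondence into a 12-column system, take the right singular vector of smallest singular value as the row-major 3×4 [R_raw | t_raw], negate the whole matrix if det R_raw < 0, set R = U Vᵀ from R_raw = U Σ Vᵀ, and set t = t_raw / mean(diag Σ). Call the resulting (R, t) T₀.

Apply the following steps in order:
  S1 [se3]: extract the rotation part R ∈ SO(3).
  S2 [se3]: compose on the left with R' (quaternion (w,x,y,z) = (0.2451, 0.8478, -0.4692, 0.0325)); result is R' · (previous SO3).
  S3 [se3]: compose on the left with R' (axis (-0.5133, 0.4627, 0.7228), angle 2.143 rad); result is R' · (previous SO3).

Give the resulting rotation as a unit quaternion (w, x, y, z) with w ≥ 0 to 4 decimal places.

source (pnp_recover): camera pose = R=[0.1448 -0.7800 -0.6088; 0.3559 -0.5331 0.7676; -0.9233 -0.3278 0.2004], t=(-0.3501, -0.1200, 4.3901)
after S1 (rot_of_se3): [0.1448 -0.7800 -0.6088; 0.3559 -0.5331 0.7676; -0.9233 -0.3278 0.2004]
after S2 (compose_so3): [-0.0466 0.0550 -0.9974; 0.1425 0.9886 0.0478; 0.9887 -0.1399 -0.0539]
after S3 (compose_so3): [-0.3133 -0.9445 0.0983; 0.8950 -0.3283 -0.3021; 0.3176 -0.0067 0.9482]

rotation (quat) = (0.5715, 0.1292, -0.0959, 0.8047)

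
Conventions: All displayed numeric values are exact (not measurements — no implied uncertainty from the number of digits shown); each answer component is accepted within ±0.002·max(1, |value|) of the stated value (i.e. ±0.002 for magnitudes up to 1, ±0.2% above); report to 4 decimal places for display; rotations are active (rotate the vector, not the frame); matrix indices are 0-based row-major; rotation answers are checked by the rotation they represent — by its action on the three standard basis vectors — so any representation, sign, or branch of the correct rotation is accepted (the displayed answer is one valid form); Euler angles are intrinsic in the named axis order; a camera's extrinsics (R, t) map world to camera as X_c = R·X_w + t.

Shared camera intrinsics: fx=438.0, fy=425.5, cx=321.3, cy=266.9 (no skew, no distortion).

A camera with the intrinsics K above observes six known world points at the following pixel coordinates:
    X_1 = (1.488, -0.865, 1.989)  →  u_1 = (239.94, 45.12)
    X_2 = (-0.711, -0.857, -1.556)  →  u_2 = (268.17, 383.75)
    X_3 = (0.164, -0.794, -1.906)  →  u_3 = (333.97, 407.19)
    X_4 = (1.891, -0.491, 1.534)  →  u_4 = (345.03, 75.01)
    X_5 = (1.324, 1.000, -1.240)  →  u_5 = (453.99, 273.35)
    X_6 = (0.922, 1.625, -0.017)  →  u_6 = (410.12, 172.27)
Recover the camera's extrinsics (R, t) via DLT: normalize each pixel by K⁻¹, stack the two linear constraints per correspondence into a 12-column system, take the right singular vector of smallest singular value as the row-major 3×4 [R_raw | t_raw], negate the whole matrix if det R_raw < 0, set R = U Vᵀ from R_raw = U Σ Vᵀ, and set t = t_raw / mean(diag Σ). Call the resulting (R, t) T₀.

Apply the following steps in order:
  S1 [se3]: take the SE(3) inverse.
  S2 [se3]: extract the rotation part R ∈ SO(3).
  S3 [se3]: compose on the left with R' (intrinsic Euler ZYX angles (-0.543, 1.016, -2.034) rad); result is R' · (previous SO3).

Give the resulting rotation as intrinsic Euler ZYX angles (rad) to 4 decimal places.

source (pnp_recover): camera pose = R=[0.7578 0.4978 -0.4219; -0.0702 -0.5807 -0.8111; -0.6487 0.6442 -0.4051], t=(-0.3801, -0.2500, 5.1402)
after S1 (invert_se3): R=[0.7578 -0.0702 -0.6487; 0.4978 -0.5807 0.6442; -0.4219 -0.8111 -0.4051], t=(3.6052, -3.2674, 1.7191)
after S2 (rot_of_se3): [0.7578 -0.0702 -0.6487; 0.4978 -0.5807 0.6442; -0.4219 -0.8111 -0.4051]
after S3 (compose_so3): [-0.1551 0.3693 -0.9163; -0.6070 -0.7674 -0.2065; -0.7794 0.5242 0.3432]

rotation (euler_zyx) = (-1.8209, 0.8937, 0.9911)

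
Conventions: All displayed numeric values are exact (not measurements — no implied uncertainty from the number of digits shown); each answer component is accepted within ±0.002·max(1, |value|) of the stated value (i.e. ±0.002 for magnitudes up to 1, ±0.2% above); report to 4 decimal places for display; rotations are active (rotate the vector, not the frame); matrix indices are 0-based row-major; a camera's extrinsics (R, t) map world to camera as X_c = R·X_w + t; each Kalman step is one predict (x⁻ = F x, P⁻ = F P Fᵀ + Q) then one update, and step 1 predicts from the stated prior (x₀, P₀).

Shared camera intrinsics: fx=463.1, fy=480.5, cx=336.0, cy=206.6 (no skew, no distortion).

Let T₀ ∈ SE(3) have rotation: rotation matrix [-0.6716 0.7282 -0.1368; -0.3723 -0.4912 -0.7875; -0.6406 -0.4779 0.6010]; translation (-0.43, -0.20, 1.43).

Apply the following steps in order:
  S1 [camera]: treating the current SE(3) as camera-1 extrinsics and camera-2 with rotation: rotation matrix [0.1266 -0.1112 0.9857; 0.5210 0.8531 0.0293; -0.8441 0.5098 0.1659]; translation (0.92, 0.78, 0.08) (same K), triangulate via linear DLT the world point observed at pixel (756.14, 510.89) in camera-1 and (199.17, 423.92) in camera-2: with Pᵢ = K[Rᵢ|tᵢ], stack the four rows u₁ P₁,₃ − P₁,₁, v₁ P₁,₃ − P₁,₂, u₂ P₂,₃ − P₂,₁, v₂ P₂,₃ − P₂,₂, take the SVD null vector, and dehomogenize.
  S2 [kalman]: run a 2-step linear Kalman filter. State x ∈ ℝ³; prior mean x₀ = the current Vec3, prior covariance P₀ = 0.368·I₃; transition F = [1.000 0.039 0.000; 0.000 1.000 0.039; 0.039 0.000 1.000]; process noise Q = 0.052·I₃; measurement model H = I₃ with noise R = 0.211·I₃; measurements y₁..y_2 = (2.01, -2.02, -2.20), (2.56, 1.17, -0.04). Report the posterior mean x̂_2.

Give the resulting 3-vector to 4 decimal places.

result = (1.6842, -0.0213, -0.9303)

after S1 (triangulate): (-1.3839, 0.7310, -1.1041)
after S2 (kf_track): (1.6842, -0.0213, -0.9303)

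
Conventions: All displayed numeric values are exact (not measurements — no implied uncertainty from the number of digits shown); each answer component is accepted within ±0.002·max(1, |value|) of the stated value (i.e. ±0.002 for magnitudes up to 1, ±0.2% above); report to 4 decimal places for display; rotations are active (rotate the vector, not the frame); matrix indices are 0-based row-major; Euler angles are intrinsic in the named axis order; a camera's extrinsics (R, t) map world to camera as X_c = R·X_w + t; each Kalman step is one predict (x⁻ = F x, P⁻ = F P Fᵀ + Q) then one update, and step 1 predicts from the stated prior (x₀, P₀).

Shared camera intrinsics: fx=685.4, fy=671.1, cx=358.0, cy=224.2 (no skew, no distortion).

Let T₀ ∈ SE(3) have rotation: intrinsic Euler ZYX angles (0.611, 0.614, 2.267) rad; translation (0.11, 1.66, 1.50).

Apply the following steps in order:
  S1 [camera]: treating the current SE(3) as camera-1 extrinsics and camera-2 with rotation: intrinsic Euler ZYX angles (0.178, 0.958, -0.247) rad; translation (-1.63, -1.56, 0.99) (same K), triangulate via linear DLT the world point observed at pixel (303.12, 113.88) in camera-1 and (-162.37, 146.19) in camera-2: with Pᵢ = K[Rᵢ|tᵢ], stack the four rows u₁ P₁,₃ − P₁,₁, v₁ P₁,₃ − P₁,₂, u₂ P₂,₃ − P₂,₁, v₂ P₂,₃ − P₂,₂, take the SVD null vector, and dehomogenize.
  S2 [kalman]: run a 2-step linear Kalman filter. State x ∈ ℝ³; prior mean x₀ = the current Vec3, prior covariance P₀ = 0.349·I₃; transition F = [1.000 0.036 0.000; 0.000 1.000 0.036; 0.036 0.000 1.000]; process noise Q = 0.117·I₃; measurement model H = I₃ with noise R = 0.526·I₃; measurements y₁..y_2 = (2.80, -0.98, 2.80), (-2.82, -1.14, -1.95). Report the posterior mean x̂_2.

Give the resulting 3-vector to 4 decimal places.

result = (-0.9929, -0.3836, 0.2843)

after S1 (triangulate): (-1.8764, 1.0688, 1.1054)
after S2 (kf_track): (-0.9929, -0.3836, 0.2843)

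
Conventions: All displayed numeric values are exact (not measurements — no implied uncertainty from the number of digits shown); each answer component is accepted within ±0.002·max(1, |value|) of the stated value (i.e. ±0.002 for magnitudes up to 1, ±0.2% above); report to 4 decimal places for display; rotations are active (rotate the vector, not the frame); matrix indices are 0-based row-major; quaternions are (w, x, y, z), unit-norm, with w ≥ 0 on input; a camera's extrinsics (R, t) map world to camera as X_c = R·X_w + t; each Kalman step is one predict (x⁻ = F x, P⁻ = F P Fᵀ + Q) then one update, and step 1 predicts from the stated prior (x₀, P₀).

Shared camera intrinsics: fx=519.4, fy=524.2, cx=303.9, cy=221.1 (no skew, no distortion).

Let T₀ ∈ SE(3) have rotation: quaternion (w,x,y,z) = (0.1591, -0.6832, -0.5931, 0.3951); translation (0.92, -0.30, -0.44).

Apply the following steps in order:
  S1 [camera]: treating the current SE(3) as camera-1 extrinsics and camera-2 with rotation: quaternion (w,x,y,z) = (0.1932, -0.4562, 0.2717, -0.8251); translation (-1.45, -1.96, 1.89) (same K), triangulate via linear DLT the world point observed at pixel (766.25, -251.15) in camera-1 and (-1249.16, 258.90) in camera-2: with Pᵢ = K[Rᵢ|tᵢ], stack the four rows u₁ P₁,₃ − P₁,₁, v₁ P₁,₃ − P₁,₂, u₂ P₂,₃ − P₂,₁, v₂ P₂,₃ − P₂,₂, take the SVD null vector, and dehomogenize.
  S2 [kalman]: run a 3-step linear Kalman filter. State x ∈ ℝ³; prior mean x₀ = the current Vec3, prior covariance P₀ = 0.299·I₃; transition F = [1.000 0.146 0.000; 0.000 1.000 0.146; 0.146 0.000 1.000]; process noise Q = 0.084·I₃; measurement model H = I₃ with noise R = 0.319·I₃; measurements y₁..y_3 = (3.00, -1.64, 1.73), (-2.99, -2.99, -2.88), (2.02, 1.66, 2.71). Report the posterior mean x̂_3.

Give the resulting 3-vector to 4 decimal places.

after S1 (triangulate): (-1.8063, -0.7722, -1.3921)
after S2 (kf_track): (0.2656, -0.4167, 0.5631)

result = (0.2656, -0.4167, 0.5631)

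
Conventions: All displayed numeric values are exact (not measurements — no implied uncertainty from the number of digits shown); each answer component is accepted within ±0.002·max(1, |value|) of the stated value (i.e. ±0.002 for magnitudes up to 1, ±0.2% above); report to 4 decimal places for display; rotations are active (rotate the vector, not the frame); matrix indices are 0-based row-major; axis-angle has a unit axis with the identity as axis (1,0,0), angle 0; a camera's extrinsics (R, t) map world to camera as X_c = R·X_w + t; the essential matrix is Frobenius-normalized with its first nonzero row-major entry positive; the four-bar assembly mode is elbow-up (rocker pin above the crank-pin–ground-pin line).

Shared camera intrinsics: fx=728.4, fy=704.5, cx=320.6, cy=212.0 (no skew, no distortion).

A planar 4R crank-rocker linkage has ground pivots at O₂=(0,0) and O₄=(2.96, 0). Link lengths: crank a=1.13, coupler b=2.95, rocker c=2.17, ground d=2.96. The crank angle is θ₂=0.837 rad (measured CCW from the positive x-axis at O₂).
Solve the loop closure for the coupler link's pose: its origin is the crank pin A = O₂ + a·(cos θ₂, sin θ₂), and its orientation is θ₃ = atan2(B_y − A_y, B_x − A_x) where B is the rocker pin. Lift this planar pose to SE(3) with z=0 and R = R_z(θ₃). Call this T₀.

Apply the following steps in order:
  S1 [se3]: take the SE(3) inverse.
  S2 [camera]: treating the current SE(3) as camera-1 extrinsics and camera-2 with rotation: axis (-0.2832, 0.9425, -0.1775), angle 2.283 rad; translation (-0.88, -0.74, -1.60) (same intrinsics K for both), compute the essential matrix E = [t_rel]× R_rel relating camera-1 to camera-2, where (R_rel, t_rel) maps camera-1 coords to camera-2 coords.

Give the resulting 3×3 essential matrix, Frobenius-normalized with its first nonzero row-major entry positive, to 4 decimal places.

matrix = [0.0057 -0.6044 -0.0336; -0.0724 0.0318 0.6928; 0.0108 0.3657 -0.1162]

source (fourbar_fk): coupler pose = R=[0.9005 -0.4349 0.0000; 0.4349 0.9005 0.0000; 0.0000 0.0000 1.0000], t=(0.7568, 0.8392, 0.0000)
after S1 (invert_se3): R=[0.9005 0.4349 0.0000; -0.4349 0.9005 0.0000; 0.0000 0.0000 1.0000], t=(-1.0464, -0.4265, 0.0000)
after S2 (essential): [0.0057 -0.6044 -0.0336; -0.0724 0.0318 0.6928; 0.0108 0.3657 -0.1162]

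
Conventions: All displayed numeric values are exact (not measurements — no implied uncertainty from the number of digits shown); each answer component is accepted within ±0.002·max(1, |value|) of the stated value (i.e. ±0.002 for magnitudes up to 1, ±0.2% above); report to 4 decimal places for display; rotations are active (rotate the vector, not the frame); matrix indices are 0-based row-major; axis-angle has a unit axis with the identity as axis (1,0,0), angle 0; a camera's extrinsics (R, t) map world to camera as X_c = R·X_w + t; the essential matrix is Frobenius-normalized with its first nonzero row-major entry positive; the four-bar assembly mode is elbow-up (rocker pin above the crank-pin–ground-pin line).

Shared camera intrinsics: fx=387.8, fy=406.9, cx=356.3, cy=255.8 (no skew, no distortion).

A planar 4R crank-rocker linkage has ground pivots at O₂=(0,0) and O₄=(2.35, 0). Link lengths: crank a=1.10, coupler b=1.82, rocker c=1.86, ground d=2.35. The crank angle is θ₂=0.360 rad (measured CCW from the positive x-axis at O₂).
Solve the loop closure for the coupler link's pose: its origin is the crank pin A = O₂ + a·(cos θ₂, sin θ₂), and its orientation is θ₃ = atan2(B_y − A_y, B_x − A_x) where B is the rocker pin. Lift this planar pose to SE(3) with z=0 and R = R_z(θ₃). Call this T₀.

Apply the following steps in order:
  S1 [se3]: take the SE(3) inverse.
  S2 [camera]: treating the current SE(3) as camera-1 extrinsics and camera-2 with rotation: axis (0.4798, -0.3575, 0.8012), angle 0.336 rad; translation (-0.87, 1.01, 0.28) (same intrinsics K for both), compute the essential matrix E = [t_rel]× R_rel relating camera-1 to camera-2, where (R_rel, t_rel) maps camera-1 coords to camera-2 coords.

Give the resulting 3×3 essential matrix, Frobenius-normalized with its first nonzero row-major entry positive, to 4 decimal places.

matrix = [0.0471 0.0904 -0.6997; -0.0692 0.1841 0.0228; 0.2365 -0.6330 -0.0648]

source (fourbar_fk): coupler pose = R=[0.5985 -0.8011 0.0000; 0.8011 0.5985 0.0000; 0.0000 0.0000 1.0000], t=(1.0295, 0.3875, 0.0000)
after S1 (invert_se3): R=[0.5985 0.8011 0.0000; -0.8011 0.5985 -0.0000; 0.0000 0.0000 1.0000], t=(-0.9266, 0.5928, 0.0000)
after S2 (essential): [0.0471 0.0904 -0.6997; -0.0692 0.1841 0.0228; 0.2365 -0.6330 -0.0648]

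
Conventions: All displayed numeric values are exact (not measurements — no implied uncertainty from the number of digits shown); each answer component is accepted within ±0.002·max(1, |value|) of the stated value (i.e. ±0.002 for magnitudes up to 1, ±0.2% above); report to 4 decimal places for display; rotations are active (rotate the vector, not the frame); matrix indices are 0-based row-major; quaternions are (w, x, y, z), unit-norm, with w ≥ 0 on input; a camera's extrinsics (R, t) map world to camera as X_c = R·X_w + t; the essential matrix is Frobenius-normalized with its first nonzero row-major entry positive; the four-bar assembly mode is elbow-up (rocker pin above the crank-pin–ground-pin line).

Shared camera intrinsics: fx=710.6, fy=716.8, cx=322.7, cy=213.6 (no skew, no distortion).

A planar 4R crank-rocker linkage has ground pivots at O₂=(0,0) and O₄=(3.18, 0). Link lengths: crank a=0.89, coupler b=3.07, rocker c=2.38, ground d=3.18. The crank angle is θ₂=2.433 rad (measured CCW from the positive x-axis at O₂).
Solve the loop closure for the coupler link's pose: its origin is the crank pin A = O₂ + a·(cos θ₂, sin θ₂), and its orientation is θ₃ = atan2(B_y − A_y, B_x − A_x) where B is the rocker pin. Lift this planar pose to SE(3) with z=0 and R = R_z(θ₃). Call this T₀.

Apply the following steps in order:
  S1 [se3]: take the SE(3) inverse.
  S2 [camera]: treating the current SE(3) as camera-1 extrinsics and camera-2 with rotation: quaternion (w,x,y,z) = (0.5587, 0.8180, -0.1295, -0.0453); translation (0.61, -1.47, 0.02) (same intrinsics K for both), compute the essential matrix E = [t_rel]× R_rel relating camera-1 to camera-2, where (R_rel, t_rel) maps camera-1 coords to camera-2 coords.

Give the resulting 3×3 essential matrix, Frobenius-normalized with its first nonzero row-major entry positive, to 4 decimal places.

matrix = [0.2511 0.4776 -0.4530; -0.2041 0.0921 0.0720; -0.5323 0.3956 0.0919]

source (fourbar_fk): coupler pose = R=[0.8740 -0.4860 0.0000; 0.4860 0.8740 0.0000; 0.0000 0.0000 1.0000], t=(-0.6758, 0.5792, 0.0000)
after S1 (invert_se3): R=[0.8740 0.4860 0.0000; -0.4860 0.8740 0.0000; 0.0000 0.0000 1.0000], t=(0.3091, -0.8346, 0.0000)
after S2 (essential): [0.2511 0.4776 -0.4530; -0.2041 0.0921 0.0720; -0.5323 0.3956 0.0919]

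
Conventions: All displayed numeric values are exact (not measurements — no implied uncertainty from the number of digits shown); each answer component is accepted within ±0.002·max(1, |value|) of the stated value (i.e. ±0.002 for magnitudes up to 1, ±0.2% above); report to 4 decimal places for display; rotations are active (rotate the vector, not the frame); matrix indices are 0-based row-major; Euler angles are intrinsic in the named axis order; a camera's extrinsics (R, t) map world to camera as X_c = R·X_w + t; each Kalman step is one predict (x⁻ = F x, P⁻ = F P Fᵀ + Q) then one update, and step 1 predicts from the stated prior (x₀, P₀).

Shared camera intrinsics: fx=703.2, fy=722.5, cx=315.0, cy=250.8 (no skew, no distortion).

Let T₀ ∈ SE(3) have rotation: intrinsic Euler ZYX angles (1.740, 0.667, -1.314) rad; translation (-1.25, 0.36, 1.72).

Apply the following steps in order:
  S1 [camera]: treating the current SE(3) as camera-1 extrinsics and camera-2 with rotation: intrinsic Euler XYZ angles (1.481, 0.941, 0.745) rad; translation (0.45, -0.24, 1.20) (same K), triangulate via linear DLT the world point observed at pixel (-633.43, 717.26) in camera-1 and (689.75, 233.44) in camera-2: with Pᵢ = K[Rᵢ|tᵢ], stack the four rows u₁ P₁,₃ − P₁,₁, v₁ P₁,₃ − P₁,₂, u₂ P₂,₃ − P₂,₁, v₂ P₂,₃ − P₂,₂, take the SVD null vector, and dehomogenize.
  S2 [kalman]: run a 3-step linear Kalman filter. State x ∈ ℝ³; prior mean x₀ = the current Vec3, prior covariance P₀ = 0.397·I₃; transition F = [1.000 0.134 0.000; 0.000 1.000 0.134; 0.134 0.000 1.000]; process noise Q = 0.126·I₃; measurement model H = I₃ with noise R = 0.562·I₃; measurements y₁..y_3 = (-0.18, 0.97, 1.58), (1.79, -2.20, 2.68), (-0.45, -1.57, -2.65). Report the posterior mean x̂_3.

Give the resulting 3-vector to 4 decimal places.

after S1 (triangulate): (0.6939, 0.1515, 0.3111)
after S2 (kf_track): (0.1816, -0.9133, -0.0395)

result = (0.1816, -0.9133, -0.0395)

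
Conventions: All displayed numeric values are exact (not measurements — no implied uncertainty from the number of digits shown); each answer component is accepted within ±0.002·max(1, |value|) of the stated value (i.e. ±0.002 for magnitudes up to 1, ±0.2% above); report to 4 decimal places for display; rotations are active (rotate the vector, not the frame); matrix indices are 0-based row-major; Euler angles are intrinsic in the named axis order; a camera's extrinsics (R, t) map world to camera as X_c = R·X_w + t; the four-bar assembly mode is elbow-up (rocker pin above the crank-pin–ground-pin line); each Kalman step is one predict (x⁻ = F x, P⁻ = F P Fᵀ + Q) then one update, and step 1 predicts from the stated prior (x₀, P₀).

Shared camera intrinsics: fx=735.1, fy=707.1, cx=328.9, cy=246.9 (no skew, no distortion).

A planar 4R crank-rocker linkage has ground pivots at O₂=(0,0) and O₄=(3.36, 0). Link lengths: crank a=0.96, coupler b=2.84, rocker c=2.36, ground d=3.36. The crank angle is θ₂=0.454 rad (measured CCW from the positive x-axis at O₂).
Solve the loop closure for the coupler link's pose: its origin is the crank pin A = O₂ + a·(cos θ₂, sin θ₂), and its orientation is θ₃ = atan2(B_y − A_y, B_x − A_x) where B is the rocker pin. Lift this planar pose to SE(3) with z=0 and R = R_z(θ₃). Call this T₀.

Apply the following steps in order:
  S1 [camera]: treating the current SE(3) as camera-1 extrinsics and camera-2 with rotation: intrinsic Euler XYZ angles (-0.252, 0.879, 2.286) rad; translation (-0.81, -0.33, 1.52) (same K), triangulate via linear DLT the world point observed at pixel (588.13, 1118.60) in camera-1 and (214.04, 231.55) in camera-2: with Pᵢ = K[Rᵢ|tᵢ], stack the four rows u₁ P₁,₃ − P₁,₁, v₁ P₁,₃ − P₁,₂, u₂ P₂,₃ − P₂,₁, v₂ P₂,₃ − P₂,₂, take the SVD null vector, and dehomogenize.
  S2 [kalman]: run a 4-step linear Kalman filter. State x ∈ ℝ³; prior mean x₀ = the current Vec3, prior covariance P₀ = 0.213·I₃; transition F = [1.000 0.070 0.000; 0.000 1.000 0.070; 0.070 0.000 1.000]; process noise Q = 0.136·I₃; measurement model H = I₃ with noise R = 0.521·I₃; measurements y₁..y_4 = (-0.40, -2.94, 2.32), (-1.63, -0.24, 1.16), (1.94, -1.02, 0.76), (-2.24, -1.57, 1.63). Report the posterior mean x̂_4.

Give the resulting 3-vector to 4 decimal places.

result = (-0.6571, -0.8913, 1.3528)

source (fourbar_fk): coupler pose = R=[0.7413 -0.6712 0.0000; 0.6712 0.7413 0.0000; 0.0000 0.0000 1.0000], t=(0.8628, 0.4210, 0.0000)
after S1 (triangulate): (0.7560, 1.3106, 1.5412)
after S2 (kf_track): (-0.6571, -0.8913, 1.3528)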